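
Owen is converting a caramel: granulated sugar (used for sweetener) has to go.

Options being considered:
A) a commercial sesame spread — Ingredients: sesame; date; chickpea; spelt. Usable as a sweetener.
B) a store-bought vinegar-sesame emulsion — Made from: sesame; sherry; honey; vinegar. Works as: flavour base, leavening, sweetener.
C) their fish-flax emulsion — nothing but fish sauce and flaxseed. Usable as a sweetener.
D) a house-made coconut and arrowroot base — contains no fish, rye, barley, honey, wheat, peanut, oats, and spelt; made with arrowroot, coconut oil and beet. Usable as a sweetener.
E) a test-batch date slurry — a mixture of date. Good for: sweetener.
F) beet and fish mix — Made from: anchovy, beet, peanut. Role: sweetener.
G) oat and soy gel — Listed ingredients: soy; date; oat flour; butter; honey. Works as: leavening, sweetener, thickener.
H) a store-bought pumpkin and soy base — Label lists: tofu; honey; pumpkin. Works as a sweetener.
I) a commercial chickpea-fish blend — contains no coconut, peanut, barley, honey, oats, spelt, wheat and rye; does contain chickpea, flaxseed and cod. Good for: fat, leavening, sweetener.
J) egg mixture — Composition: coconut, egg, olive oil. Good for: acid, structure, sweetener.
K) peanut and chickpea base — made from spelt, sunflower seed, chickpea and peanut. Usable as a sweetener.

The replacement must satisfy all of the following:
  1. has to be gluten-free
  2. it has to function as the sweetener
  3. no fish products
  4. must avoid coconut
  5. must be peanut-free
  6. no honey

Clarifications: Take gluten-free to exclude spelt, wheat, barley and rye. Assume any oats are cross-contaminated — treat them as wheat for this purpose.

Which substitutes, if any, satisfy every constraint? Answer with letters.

E

A: has spelt, so not gluten-free — no
B: has honey, so not honey-free — out
C: has fish sauce, so not fish-free — no
D: has coconut oil, so not coconut-free — reject
E: nothing on the exclusion list — keep
F: has anchovy, so not fish-free; has peanut, so not peanut-free — out
G: has oat flour, so not gluten-free; has honey, so not honey-free — no
H: has honey, so not honey-free — out
I: has cod, so not fish-free — out
J: has coconut, so not coconut-free — no
K: has spelt, so not gluten-free; has peanut, so not peanut-free — out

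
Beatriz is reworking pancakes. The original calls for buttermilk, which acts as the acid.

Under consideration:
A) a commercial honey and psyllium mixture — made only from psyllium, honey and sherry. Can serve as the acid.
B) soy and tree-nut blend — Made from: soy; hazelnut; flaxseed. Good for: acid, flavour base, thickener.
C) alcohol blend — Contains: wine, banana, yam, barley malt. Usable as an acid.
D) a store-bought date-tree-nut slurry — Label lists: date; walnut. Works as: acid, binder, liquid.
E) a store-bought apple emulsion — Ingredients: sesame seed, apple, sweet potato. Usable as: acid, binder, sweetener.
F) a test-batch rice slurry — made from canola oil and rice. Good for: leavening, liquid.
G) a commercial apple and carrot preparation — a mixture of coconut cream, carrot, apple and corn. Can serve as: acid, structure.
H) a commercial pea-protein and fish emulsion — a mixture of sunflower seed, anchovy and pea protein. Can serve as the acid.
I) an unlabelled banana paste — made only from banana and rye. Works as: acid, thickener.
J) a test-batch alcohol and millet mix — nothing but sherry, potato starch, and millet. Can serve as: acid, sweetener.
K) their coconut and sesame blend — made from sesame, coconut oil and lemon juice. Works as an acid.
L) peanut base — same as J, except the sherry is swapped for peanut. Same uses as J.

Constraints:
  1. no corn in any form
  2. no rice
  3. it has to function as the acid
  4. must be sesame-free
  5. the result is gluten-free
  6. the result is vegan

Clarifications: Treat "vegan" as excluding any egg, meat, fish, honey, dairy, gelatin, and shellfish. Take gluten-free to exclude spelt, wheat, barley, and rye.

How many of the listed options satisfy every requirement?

4

A: has honey, so not vegan — out
B: only soy, hazelnut, and flaxseed; none excluded — OK
C: has barley malt, so not gluten-free — no
D: only walnut and date; none excluded — OK
E: has sesame seed, so not sesame-free — reject
F: not usable as an acid; has rice, so not rice-free — reject
G: has corn, so not corn-free — reject
H: has anchovy, so not vegan — reject
I: has rye, so not gluten-free — reject
J: works as an acid, no rice, vegan — valid
K: has sesame, so not sesame-free — no
L: no rice, vegan — keep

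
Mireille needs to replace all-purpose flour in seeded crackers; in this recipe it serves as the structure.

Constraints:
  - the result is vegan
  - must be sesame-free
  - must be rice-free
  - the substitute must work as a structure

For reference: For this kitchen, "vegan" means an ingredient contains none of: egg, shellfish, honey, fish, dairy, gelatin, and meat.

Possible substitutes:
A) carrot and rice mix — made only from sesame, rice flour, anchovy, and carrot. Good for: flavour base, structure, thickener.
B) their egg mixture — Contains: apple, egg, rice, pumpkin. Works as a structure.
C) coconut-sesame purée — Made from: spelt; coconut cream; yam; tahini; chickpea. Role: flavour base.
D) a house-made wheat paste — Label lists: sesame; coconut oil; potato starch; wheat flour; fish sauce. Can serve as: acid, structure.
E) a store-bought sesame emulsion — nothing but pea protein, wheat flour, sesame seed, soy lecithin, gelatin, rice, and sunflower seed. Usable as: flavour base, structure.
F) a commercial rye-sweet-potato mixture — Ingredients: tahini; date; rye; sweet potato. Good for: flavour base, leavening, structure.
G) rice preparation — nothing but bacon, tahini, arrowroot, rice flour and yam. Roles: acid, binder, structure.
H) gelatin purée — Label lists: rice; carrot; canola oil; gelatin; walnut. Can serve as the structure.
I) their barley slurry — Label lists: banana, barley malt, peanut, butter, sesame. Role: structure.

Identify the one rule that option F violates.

sesame-free

usable as a structure: satisfied
vegan: satisfied
rice-free: satisfied
sesame-free: has tahini — fails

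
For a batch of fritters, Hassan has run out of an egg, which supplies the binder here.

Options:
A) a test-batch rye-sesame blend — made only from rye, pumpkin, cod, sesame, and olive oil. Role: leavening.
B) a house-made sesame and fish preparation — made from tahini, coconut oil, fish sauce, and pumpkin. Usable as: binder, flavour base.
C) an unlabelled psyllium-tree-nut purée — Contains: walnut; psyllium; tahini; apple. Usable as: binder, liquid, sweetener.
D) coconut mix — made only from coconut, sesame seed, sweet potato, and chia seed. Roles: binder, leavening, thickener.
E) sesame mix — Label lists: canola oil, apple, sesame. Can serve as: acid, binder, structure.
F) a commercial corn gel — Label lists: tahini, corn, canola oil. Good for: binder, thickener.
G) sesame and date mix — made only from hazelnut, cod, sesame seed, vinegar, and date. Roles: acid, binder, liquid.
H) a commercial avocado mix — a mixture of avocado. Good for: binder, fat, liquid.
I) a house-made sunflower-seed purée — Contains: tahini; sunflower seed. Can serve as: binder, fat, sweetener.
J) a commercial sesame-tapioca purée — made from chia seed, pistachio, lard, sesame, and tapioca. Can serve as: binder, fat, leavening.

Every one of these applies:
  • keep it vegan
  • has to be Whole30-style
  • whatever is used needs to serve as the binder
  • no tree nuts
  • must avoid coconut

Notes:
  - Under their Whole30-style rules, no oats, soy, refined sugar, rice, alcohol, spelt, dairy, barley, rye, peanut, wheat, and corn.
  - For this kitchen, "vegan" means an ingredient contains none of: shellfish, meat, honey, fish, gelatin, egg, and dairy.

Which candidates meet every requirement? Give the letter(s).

E, H, I

A: not usable as a binder; has rye, so not Whole30-style (and 1 more) — out
B: has fish sauce, so not vegan; has coconut oil, so not coconut-free — reject
C: has walnut, so not tree-nut-free — reject
D: has coconut, so not coconut-free — no
E: works as a binder, Whole30-style, no coconut — OK
F: has corn, so not Whole30-style — no
G: has cod, so not vegan; has hazelnut, so not tree-nut-free — no
H: only avocado; none excluded — keep
I: nothing on the exclusion list — valid
J: has lard, so not vegan; has pistachio, so not tree-nut-free — reject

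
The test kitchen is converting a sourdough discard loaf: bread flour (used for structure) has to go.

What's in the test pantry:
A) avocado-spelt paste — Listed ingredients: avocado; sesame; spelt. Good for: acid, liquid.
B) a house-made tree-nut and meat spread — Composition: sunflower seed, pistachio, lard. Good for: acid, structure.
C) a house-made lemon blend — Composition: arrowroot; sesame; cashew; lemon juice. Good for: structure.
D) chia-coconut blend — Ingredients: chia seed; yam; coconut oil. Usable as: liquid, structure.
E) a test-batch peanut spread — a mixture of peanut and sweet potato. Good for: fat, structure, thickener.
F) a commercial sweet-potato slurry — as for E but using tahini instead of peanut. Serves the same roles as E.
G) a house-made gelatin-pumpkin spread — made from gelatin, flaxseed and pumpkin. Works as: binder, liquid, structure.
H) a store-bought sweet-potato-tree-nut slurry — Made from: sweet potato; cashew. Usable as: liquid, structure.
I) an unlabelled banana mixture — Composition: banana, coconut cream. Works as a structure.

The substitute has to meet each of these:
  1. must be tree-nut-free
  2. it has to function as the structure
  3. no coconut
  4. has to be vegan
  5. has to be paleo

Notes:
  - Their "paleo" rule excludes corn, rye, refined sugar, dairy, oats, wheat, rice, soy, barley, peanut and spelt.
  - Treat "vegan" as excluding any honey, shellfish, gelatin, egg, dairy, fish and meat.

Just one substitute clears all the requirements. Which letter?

F

A: not usable as a structure; has spelt, so not paleo — reject
B: has lard, so not vegan; has pistachio, so not tree-nut-free — out
C: has cashew, so not tree-nut-free — no
D: has coconut oil, so not coconut-free — out
E: has peanut, so not paleo — no
F: all constraints satisfied — keep
G: has gelatin, so not vegan — no
H: has cashew, so not tree-nut-free — out
I: has coconut cream, so not coconut-free — out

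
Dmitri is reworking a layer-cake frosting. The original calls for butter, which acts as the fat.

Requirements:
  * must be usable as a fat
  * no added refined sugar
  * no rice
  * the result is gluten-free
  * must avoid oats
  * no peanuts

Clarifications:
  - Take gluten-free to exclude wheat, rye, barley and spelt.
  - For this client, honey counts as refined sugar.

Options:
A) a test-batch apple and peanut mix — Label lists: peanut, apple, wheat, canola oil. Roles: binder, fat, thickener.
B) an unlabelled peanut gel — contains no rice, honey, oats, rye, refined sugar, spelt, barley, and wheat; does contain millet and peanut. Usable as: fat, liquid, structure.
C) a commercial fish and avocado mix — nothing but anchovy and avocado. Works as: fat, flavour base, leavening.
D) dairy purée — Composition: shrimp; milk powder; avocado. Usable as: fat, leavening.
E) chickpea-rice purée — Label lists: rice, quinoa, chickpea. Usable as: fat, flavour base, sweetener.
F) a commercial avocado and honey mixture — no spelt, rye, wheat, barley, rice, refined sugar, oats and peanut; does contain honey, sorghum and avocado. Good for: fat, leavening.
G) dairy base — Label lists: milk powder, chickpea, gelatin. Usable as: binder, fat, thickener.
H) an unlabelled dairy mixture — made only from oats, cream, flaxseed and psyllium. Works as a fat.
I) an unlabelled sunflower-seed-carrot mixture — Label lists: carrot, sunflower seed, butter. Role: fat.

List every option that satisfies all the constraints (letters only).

C, D, G, I

A: has wheat, so not gluten-free; has peanut, so not peanut-free — reject
B: has peanut, so not peanut-free — no
C: nothing on the exclusion list — keep
D: only milk powder, shrimp and avocado; none excluded — keep
E: has rice, so not rice-free — out
F: has honey, so not no-added-sugar — out
G: only milk powder, gelatin and chickpea; none excluded — keep
H: has oats, so not oat-free — no
I: only butter, sunflower seed, and carrot; none excluded — valid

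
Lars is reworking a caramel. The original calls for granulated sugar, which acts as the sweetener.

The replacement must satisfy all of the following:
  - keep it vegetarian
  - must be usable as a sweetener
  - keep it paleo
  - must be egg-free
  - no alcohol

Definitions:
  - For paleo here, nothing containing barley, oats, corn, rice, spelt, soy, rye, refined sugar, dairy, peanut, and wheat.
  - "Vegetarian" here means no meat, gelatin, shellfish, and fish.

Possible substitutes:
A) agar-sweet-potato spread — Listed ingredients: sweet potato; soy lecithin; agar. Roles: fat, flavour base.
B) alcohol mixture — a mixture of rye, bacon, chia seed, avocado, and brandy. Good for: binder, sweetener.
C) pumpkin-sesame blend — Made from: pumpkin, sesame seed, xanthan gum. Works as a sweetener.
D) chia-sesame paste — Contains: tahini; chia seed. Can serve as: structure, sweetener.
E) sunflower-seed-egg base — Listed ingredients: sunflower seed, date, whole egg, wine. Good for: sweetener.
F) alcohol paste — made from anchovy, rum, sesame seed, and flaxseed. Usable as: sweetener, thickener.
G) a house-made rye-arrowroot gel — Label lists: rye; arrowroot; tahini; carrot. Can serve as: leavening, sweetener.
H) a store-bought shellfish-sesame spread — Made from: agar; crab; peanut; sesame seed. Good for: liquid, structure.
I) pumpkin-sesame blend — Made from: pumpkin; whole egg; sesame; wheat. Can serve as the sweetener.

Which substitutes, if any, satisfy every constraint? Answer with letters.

C, D

A: not usable as a sweetener; has soy lecithin, so not paleo — reject
B: has rye, so not paleo; has bacon, so not vegetarian (and 1 more) — out
C: no alcohol, no egg — keep
D: only tahini and chia seed; none excluded — valid
E: has whole egg, so not egg-free; has wine, so not alcohol-free — no
F: has anchovy, so not vegetarian; has rum, so not alcohol-free — no
G: has rye, so not paleo — reject
H: not usable as a sweetener; has peanut, so not paleo (and 1 more) — reject
I: has wheat, so not paleo; has whole egg, so not egg-free — out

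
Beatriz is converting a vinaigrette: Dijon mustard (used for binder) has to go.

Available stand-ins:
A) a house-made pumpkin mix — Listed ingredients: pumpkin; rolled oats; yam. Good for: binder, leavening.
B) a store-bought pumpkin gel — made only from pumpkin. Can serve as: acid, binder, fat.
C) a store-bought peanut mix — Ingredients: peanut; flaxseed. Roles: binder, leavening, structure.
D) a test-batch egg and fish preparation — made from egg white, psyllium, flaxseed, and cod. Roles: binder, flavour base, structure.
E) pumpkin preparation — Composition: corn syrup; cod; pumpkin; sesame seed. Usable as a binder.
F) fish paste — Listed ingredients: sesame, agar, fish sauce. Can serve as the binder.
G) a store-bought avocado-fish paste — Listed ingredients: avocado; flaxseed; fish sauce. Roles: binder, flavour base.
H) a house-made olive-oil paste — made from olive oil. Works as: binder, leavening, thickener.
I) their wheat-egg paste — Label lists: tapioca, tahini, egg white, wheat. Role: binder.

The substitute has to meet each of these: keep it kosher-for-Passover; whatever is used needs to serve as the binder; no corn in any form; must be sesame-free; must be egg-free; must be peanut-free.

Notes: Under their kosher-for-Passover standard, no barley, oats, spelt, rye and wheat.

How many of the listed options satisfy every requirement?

3

A: has rolled oats, so not kosher-for-Passover — no
B: nothing on the exclusion list — keep
C: has peanut, so not peanut-free — out
D: has egg white, so not egg-free — out
E: has corn syrup, so not corn-free; has sesame seed, so not sesame-free — reject
F: has sesame, so not sesame-free — no
G: works as a binder, no peanut, no egg — keep
H: only olive oil; none excluded — OK
I: has wheat, so not kosher-for-Passover; has egg white, so not egg-free (and 1 more) — out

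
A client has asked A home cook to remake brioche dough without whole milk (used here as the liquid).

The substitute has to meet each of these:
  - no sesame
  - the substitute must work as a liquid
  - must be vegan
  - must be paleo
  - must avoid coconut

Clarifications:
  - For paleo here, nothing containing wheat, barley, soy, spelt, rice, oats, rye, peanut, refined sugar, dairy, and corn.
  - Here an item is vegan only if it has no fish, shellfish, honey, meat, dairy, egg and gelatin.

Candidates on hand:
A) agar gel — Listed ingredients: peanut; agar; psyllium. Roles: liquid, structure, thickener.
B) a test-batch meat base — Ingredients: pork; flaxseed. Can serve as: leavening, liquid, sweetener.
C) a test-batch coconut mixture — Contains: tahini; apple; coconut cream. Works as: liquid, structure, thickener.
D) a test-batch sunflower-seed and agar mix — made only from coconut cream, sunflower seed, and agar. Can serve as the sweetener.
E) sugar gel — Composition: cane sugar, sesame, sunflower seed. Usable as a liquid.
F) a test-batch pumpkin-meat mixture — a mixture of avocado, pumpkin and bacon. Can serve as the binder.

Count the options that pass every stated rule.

A: has peanut, so not paleo — out
B: has pork, so not vegan — reject
C: has tahini, so not sesame-free; has coconut cream, so not coconut-free — no
D: not usable as a liquid; has coconut cream, so not coconut-free — reject
E: has cane sugar, so not paleo; has sesame, so not sesame-free — no
F: not usable as a liquid; has bacon, so not vegan — reject

0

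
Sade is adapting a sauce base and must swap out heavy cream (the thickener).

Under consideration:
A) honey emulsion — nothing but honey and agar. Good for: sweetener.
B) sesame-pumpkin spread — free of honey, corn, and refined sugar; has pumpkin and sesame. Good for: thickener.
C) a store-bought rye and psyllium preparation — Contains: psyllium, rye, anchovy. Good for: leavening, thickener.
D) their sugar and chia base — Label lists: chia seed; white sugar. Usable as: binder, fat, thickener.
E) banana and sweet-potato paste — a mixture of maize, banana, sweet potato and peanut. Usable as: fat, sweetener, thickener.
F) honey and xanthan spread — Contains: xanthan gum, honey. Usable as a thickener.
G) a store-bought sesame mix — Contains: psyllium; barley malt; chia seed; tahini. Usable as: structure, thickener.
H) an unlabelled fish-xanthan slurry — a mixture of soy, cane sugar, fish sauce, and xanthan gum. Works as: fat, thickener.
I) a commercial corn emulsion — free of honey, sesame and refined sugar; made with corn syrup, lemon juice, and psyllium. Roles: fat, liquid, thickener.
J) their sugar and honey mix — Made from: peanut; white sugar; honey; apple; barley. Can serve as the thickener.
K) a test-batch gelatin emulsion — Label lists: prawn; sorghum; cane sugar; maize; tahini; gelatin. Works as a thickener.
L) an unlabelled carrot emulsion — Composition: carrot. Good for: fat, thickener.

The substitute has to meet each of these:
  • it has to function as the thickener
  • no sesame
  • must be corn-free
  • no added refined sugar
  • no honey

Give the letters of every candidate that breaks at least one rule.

A, B, D, E, F, G, H, I, J, K

A: not usable as a thickener; has honey, so not honey-free — out
B: has sesame, so not sesame-free — out
C: only anchovy, rye, and psyllium; none excluded — OK
D: has white sugar, so not no-added-sugar — out
E: has maize, so not corn-free — no
F: has honey, so not honey-free — reject
G: has tahini, so not sesame-free — out
H: has cane sugar, so not no-added-sugar — reject
I: has corn syrup, so not corn-free — reject
J: has honey, so not honey-free; has white sugar, so not no-added-sugar — out
K: has tahini, so not sesame-free; has cane sugar, so not no-added-sugar (and 1 more) — no
L: all constraints satisfied — OK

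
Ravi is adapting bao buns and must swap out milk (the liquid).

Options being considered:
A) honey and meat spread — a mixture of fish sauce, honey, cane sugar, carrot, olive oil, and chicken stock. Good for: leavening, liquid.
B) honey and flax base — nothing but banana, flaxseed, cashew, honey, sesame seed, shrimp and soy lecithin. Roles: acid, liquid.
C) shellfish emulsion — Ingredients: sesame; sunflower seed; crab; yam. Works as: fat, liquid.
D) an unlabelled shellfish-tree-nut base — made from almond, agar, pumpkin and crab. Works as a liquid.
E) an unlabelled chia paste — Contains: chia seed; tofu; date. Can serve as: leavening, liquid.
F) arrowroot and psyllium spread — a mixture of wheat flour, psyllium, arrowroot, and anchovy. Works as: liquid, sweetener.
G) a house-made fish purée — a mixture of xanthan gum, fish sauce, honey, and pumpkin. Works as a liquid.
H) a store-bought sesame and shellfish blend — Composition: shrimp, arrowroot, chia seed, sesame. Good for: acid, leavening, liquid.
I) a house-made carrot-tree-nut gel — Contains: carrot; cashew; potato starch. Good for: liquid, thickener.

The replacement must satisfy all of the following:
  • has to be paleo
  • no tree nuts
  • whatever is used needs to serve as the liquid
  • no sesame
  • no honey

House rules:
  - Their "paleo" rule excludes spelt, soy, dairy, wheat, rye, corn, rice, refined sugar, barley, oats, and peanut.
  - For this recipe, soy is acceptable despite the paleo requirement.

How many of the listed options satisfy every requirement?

1

A: has cane sugar, so not paleo; has honey, so not honey-free — out
B: has honey, so not honey-free; has sesame seed, so not sesame-free (and 1 more) — no
C: has sesame, so not sesame-free — no
D: has almond, so not tree-nut-free — no
E: soy is permitted under the paleo carve-out; nothing else excluded — OK
F: has wheat flour, so not paleo — no
G: has honey, so not honey-free — no
H: has sesame, so not sesame-free — out
I: has cashew, so not tree-nut-free — reject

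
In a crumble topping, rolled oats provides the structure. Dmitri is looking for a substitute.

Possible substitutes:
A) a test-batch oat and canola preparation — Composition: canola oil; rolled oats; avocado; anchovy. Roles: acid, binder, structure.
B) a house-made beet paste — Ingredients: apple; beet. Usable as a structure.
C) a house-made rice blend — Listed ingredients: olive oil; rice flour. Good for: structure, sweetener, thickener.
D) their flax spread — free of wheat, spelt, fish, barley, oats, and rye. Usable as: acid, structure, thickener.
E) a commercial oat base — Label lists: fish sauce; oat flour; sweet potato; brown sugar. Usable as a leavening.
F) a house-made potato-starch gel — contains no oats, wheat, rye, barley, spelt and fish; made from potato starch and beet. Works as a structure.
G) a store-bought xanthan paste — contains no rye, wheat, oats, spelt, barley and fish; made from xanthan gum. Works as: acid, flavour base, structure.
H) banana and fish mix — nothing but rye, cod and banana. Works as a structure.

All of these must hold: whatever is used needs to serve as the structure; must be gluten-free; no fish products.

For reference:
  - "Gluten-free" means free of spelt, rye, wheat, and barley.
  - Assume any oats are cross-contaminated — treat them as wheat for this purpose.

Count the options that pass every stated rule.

A: has rolled oats, so not gluten-free; has anchovy, so not fish-free — no
B: works as a structure, gluten-free, no fish — keep
C: no fish, gluten-free — keep
D: all constraints satisfied — valid
E: not usable as a structure; has oat flour, so not gluten-free (and 1 more) — out
F: works as a structure, no fish, gluten-free — OK
G: works as a structure, no fish, gluten-free — OK
H: has rye, so not gluten-free; has cod, so not fish-free — reject

5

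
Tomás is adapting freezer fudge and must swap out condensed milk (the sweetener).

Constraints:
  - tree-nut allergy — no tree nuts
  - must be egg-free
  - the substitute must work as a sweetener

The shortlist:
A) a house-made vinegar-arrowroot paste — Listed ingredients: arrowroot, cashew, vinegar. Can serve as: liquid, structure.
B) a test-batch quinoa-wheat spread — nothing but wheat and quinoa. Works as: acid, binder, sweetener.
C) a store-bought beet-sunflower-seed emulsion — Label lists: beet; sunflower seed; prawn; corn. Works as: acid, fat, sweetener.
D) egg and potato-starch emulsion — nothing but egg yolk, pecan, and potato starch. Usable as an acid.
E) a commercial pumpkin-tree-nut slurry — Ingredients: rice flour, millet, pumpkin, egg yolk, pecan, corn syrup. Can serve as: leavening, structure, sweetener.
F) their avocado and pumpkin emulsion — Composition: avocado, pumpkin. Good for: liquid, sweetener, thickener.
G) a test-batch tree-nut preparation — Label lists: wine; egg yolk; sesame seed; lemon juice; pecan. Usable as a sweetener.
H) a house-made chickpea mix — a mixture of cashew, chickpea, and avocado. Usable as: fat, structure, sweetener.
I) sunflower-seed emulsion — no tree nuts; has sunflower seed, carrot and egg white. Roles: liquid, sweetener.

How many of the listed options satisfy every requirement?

A: not usable as a sweetener; has cashew, so not tree-nut-free — no
B: nothing on the exclusion list — OK
C: no tree nuts, no egg — keep
D: not usable as a sweetener; has pecan, so not tree-nut-free (and 1 more) — reject
E: has pecan, so not tree-nut-free; has egg yolk, so not egg-free — out
F: nothing on the exclusion list — valid
G: has pecan, so not tree-nut-free; has egg yolk, so not egg-free — out
H: has cashew, so not tree-nut-free — reject
I: has egg white, so not egg-free — out

3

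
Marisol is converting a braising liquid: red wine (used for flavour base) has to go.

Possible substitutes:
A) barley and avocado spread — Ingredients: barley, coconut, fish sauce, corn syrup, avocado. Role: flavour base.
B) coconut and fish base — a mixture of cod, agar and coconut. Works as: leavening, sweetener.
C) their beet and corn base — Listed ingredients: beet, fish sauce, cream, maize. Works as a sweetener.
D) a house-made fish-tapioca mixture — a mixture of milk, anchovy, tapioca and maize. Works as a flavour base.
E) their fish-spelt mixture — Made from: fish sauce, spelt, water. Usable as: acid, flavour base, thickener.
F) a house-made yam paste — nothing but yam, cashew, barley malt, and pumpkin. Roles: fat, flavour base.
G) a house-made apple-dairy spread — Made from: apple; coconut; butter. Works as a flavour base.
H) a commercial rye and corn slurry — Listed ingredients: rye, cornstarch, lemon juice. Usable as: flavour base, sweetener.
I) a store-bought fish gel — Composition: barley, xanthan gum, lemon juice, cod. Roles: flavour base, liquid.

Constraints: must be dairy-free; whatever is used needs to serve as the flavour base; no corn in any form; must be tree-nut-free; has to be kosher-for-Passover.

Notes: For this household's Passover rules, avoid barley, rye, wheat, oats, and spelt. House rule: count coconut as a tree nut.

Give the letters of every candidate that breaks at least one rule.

A, B, C, D, E, F, G, H, I

A: has barley, so not kosher-for-Passover; has coconut, so not tree-nut-free (and 1 more) — reject
B: not usable as a flavour base; has coconut, so not tree-nut-free — reject
C: not usable as a flavour base; has cream, so not dairy-free (and 1 more) — out
D: has milk, so not dairy-free; has maize, so not corn-free — no
E: has spelt, so not kosher-for-Passover — out
F: has barley malt, so not kosher-for-Passover; has cashew, so not tree-nut-free — no
G: has coconut, so not tree-nut-free; has butter, so not dairy-free — out
H: has rye, so not kosher-for-Passover; has cornstarch, so not corn-free — out
I: has barley, so not kosher-for-Passover — reject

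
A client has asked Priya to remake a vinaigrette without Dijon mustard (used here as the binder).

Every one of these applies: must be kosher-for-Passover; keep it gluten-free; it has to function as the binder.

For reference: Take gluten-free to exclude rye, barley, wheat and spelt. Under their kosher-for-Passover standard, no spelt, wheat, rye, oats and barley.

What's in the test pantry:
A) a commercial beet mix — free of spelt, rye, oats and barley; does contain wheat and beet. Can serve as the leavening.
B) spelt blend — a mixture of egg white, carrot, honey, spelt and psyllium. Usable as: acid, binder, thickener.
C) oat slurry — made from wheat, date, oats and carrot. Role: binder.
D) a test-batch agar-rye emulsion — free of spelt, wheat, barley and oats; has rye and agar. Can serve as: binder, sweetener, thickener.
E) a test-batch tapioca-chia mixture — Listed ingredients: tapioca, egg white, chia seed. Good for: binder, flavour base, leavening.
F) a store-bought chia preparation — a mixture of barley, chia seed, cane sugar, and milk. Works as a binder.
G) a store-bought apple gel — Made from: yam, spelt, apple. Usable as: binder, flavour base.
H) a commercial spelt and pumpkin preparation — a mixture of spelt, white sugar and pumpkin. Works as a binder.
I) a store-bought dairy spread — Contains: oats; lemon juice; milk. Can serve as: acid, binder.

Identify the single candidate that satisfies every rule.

E

A: not usable as a binder; has wheat, so not gluten-free (and 1 more) — no
B: has spelt, so not gluten-free; has spelt, so not kosher-for-Passover — no
C: has wheat, so not gluten-free; has oats, so not kosher-for-Passover — no
D: has rye, so not gluten-free; has rye, so not kosher-for-Passover — no
E: every rule checks out — valid
F: has barley, so not gluten-free; has barley, so not kosher-for-Passover — reject
G: has spelt, so not gluten-free; has spelt, so not kosher-for-Passover — reject
H: has spelt, so not gluten-free; has spelt, so not kosher-for-Passover — out
I: has oats, so not kosher-for-Passover — out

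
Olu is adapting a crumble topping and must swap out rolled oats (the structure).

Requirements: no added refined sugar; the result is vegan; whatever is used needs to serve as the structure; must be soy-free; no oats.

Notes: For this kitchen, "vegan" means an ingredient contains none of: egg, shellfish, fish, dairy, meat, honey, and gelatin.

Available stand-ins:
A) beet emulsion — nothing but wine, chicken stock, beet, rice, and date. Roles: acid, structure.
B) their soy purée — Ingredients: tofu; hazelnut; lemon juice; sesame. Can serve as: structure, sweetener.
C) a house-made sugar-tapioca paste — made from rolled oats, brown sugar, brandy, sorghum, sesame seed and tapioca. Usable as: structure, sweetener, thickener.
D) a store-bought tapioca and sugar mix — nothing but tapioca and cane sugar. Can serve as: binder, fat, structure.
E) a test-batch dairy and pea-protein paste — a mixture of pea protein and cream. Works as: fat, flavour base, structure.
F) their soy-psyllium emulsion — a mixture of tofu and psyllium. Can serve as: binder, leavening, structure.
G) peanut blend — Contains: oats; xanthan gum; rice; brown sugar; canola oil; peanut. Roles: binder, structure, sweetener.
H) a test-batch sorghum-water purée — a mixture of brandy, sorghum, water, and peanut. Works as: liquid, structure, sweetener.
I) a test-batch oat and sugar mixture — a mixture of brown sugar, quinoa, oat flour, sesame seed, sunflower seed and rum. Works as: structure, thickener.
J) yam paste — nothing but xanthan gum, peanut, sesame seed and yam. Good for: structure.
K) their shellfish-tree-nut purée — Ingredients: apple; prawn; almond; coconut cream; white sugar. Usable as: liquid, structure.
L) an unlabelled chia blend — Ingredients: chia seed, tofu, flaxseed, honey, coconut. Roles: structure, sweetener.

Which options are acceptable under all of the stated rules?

A: has chicken stock, so not vegan — reject
B: has tofu, so not soy-free — out
C: has rolled oats, so not oat-free; has brown sugar, so not no-added-sugar — reject
D: has cane sugar, so not no-added-sugar — reject
E: has cream, so not vegan — reject
F: has tofu, so not soy-free — reject
G: has oats, so not oat-free; has brown sugar, so not no-added-sugar — no
H: works as a structure, no oats, no refined sugar — valid
I: has oat flour, so not oat-free; has brown sugar, so not no-added-sugar — out
J: peanut and sesame seed etc. — none of it excluded — OK
K: has prawn, so not vegan; has white sugar, so not no-added-sugar — no
L: has honey, so not vegan; has tofu, so not soy-free — no

H, J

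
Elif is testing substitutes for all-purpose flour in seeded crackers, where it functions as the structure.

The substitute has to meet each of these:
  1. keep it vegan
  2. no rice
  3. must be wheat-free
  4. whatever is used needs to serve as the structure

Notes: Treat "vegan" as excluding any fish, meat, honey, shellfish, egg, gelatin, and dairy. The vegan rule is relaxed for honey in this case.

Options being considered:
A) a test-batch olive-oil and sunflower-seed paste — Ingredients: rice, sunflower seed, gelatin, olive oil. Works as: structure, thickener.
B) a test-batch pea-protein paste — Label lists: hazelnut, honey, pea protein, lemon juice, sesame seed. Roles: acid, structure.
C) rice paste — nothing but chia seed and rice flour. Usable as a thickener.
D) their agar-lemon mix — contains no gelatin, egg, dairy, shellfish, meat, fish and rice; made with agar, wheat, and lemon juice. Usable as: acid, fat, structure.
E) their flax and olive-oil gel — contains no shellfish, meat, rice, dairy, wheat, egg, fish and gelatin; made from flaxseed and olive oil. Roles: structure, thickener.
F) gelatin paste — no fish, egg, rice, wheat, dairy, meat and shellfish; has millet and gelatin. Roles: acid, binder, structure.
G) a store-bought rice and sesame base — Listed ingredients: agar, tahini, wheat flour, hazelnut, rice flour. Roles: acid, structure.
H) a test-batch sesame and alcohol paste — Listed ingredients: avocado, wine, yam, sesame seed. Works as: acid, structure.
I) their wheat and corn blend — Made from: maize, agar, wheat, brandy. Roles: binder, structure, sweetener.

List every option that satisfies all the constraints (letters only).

A: has gelatin, so not vegan; has rice, so not rice-free — out
B: honey is permitted under the vegan carve-out; nothing else excluded — OK
C: not usable as a structure; has rice flour, so not rice-free — out
D: has wheat, so not wheat-free — out
E: all constraints satisfied — keep
F: has gelatin, so not vegan — out
G: has rice flour, so not rice-free; has wheat flour, so not wheat-free — reject
H: works as a structure, vegan, no wheat — keep
I: has wheat, so not wheat-free — no

B, E, H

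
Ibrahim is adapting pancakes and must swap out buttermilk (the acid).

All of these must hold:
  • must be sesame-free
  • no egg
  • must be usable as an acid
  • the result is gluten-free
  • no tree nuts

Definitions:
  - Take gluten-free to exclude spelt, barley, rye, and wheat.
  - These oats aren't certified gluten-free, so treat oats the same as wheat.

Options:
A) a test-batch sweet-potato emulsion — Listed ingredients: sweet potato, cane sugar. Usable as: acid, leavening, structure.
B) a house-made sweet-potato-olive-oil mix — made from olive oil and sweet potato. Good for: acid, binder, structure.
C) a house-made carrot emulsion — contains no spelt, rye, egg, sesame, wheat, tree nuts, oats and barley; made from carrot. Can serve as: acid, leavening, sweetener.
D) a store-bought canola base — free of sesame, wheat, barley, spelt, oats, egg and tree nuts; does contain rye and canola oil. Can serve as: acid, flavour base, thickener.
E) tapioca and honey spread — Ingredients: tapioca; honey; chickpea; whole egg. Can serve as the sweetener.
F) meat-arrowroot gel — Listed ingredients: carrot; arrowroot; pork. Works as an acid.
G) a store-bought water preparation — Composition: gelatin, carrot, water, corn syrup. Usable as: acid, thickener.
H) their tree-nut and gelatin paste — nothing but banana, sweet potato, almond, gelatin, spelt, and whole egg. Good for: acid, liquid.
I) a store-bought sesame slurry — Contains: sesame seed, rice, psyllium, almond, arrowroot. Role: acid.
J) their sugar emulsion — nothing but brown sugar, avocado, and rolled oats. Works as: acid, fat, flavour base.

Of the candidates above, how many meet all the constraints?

5

A: works as an acid, no egg, no sesame — OK
B: only olive oil and sweet potato; none excluded — OK
C: all constraints satisfied — keep
D: has rye, so not gluten-free — reject
E: not usable as an acid; has whole egg, so not egg-free — reject
F: only pork, arrowroot, and carrot; none excluded — valid
G: nothing on the exclusion list — OK
H: has spelt, so not gluten-free; has whole egg, so not egg-free (and 1 more) — out
I: has almond, so not tree-nut-free; has sesame seed, so not sesame-free — out
J: has rolled oats, so not gluten-free — no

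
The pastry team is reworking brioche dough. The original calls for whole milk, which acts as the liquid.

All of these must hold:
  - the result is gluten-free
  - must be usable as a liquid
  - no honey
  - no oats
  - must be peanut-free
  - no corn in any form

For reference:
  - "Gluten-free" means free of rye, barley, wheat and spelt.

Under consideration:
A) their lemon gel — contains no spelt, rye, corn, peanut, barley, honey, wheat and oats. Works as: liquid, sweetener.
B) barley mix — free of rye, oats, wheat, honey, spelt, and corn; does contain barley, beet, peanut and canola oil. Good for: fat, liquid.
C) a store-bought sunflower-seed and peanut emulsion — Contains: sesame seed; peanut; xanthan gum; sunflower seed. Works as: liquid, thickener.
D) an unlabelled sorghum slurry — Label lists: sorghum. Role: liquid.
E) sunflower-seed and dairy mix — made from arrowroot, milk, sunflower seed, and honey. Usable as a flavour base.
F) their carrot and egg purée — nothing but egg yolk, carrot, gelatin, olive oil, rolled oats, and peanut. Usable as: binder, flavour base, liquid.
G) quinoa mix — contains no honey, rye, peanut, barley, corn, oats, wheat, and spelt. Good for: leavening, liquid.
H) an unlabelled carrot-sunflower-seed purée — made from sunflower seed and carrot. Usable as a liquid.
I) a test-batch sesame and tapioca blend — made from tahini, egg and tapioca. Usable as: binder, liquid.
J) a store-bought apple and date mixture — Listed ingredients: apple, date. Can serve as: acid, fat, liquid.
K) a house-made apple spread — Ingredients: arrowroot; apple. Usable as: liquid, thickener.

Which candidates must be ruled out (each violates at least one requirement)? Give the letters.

A: works as a liquid, gluten-free, no oats — OK
B: has barley, so not gluten-free; has peanut, so not peanut-free — no
C: has peanut, so not peanut-free — reject
D: works as a liquid, no honey, no oats — keep
E: not usable as a liquid; has honey, so not honey-free — no
F: has peanut, so not peanut-free; has rolled oats, so not oat-free — reject
G: works as a liquid, no honey, gluten-free — keep
H: every rule checks out — OK
I: works as a liquid, no honey, no corn — valid
J: gluten-free, no oats — keep
K: every rule checks out — valid

B, C, E, F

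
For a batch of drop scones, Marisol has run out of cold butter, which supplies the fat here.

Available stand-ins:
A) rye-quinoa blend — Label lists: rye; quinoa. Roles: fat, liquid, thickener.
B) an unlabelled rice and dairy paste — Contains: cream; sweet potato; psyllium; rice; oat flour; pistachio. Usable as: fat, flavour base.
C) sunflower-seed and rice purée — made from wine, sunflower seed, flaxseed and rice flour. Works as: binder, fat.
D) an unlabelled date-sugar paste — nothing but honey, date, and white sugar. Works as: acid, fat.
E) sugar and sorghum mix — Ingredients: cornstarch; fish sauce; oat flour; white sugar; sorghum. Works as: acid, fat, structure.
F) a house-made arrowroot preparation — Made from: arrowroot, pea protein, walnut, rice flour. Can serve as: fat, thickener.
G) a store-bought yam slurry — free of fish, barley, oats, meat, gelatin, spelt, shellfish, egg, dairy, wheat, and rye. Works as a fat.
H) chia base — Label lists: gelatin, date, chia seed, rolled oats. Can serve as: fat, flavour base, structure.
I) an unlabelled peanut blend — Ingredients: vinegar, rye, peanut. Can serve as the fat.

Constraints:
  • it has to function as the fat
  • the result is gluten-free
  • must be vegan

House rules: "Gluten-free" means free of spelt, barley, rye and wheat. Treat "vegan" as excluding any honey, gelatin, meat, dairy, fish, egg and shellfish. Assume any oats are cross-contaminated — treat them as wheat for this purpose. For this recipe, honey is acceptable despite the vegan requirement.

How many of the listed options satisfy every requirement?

4

A: has rye, so not gluten-free — out
B: has oat flour, so not gluten-free; has cream, so not vegan — no
C: wine and rice flour etc. — none of it excluded — OK
D: honey is permitted under the vegan carve-out; nothing else excluded — OK
E: has oat flour, so not gluten-free; has fish sauce, so not vegan — out
F: rice flour and walnut etc. — none of it excluded — valid
G: gluten-free, vegan — valid
H: has rolled oats, so not gluten-free; has gelatin, so not vegan — out
I: has rye, so not gluten-free — reject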